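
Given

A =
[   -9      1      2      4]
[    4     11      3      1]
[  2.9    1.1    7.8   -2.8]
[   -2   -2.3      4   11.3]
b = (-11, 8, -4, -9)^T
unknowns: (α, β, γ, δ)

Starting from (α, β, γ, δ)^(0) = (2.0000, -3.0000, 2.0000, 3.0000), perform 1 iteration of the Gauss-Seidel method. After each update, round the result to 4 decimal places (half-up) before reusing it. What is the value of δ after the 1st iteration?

-0.4420

Iteration 1:
  α = (-11 - (1)·-3.0000 - (2)·2.0000 - (4)·3.0000) / (-9) = 2.6667
  β = (8 - (4)·2.6667 - (3)·2.0000 - (1)·3.0000) / (11) = -1.0606
  γ = (-4 - (2.9)·2.6667 - (1.1)·-1.0606 - (-2.8)·3.0000) / (7.8) = -0.2778
  δ = (-9 - (-2)·2.6667 - (-2.3)·-1.0606 - (4)·-0.2778) / (11.3) = -0.4420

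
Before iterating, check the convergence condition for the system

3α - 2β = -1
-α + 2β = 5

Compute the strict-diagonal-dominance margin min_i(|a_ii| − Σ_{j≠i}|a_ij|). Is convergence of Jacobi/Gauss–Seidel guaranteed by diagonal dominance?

row 1: |3| − (2) = 1
row 2: |2| − (1) = 1
minimum over rows = 1 → strictly diagonally dominant (convergence guaranteed)

1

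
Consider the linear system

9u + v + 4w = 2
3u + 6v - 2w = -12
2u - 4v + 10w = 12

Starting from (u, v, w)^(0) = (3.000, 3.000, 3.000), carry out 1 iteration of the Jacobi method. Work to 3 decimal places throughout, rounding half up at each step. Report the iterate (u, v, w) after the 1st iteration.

Iteration 1:
  u = (2 - (1)·3.000 - (4)·3.000) / (9) = -1.444
  v = (-12 - (3)·3.000 - (-2)·3.000) / (6) = -2.500
  w = (12 - (2)·3.000 - (-4)·3.000) / (10) = 1.800

(-1.444, -2.500, 1.800)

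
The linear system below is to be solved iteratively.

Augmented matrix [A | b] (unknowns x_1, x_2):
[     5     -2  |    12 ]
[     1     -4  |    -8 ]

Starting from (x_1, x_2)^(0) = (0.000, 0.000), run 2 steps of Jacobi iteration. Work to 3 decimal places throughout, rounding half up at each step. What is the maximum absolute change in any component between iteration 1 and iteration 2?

0.800

Iteration 1:
  x_1 = (12 - (-2)·0.000) / (5) = 2.400
  x_2 = (-8 - (1)·0.000) / (-4) = 2.000
Iteration 2:
  x_1 = (12 - (-2)·2.000) / (5) = 3.200
  x_2 = (-8 - (1)·2.400) / (-4) = 2.600
Change: (0.800, 0.600) → max |·| = 0.800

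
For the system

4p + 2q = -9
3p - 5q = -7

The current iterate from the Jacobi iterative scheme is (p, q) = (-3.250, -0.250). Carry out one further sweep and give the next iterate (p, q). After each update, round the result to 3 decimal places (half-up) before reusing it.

(-2.125, -0.550)

One sweep:
  p = (-9 - (2)·-0.250) / (4) = -2.125
  q = (-7 - (3)·-3.250) / (-5) = -0.550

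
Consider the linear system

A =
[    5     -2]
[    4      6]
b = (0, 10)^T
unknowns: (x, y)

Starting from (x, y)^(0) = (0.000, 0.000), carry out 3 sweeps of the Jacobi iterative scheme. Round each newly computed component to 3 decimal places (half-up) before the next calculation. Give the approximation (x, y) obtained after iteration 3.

Iteration 1:
  x = (0 - (-2)·0.000) / (5) = 0.000
  y = (10 - (4)·0.000) / (6) = 1.667
Iteration 2:
  x = (0 - (-2)·1.667) / (5) = 0.667
  y = (10 - (4)·0.000) / (6) = 1.667
Iteration 3:
  x = (0 - (-2)·1.667) / (5) = 0.667
  y = (10 - (4)·0.667) / (6) = 1.222

(0.667, 1.222)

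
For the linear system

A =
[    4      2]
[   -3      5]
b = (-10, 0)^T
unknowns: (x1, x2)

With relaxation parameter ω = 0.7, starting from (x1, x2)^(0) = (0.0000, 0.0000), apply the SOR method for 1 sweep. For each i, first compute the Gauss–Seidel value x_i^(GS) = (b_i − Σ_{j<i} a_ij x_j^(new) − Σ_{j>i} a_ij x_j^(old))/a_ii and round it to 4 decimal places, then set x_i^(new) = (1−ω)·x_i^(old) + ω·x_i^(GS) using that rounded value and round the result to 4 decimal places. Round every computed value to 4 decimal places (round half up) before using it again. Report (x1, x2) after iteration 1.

Iteration 1:
  x1: GS value = (-10 - (2)·0.0000) / (4) = -2.5000;  x1 ← (1−ω)·0.0000 + ω·-2.5000 = -1.7500
  x2: GS value = (0 - (-3)·-1.7500) / (5) = -1.0500;  x2 ← (1−ω)·0.0000 + ω·-1.0500 = -0.7350

(-1.7500, -0.7350)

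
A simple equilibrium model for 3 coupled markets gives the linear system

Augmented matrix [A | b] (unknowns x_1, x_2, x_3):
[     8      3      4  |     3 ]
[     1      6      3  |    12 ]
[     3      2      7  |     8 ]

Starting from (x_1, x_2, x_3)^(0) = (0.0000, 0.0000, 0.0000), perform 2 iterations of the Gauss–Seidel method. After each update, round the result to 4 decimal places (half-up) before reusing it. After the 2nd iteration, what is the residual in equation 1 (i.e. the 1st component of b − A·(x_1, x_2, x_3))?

Iteration 1:
  x_1 = (3 - (3)·0.0000 - (4)·0.0000) / (8) = 0.3750
  x_2 = (12 - (1)·0.3750 - (3)·0.0000) / (6) = 1.9375
  x_3 = (8 - (3)·0.3750 - (2)·1.9375) / (7) = 0.4286
Iteration 2:
  x_1 = (3 - (3)·1.9375 - (4)·0.4286) / (8) = -0.5659
  x_2 = (12 - (1)·-0.5659 - (3)·0.4286) / (6) = 1.8800
  x_3 = (8 - (3)·-0.5659 - (2)·1.8800) / (7) = 0.8482
Residual b − A·x = (-1.5056, -1.2587, 0.0003)

-1.5056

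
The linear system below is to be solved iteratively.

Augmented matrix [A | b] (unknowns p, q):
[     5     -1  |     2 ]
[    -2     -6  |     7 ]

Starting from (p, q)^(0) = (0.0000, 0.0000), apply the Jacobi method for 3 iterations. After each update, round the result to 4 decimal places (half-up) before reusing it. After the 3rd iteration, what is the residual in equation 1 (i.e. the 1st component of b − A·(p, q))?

Iteration 1:
  p = (2 - (-1)·0.0000) / (5) = 0.4000
  q = (7 - (-2)·0.0000) / (-6) = -1.1667
Iteration 2:
  p = (2 - (-1)·-1.1667) / (5) = 0.1667
  q = (7 - (-2)·0.4000) / (-6) = -1.3000
Iteration 3:
  p = (2 - (-1)·-1.3000) / (5) = 0.1400
  q = (7 - (-2)·0.1667) / (-6) = -1.2222
Residual b − A·x = (0.0778, -0.0532)

0.0778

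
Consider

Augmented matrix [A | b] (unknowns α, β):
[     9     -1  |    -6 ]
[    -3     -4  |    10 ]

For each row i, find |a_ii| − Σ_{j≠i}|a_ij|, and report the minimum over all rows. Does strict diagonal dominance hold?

1

row 1: |9| − (1) = 8
row 2: |-4| − (3) = 1
minimum over rows = 1 → strictly diagonally dominant (convergence guaranteed)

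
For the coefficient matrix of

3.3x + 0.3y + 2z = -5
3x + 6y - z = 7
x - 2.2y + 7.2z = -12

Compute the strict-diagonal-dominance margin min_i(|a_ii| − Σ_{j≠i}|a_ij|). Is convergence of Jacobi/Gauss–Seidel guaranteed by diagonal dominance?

1

row 1: |3.3| − (0.3+2) = 1
row 2: |6| − (3+1) = 2
row 3: |7.2| − (1+2.2) = 4
minimum over rows = 1 → strictly diagonally dominant (convergence guaranteed)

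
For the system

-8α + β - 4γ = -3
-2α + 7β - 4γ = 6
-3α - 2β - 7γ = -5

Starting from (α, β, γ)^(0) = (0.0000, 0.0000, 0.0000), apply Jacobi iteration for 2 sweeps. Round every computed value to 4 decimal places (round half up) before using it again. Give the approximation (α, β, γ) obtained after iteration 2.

Iteration 1:
  α = (-3 - (1)·0.0000 - (-4)·0.0000) / (-8) = 0.3750
  β = (6 - (-2)·0.0000 - (-4)·0.0000) / (7) = 0.8571
  γ = (-5 - (-3)·0.0000 - (-2)·0.0000) / (-7) = 0.7143
Iteration 2:
  α = (-3 - (1)·0.8571 - (-4)·0.7143) / (-8) = 0.1250
  β = (6 - (-2)·0.3750 - (-4)·0.7143) / (7) = 1.3725
  γ = (-5 - (-3)·0.3750 - (-2)·0.8571) / (-7) = 0.3087

(0.1250, 1.3725, 0.3087)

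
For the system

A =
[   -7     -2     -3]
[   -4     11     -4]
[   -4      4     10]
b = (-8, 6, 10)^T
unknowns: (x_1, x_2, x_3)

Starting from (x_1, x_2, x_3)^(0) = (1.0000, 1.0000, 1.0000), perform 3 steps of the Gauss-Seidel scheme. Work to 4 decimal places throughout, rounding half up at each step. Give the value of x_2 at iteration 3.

1.0240

Iteration 1:
  x_1 = (-8 - (-2)·1.0000 - (-3)·1.0000) / (-7) = 0.4286
  x_2 = (6 - (-4)·0.4286 - (-4)·1.0000) / (11) = 1.0649
  x_3 = (10 - (-4)·0.4286 - (4)·1.0649) / (10) = 0.7455
Iteration 2:
  x_1 = (-8 - (-2)·1.0649 - (-3)·0.7455) / (-7) = 0.5191
  x_2 = (6 - (-4)·0.5191 - (-4)·0.7455) / (11) = 1.0053
  x_3 = (10 - (-4)·0.5191 - (4)·1.0053) / (10) = 0.8055
Iteration 3:
  x_1 = (-8 - (-2)·1.0053 - (-3)·0.8055) / (-7) = 0.5104
  x_2 = (6 - (-4)·0.5104 - (-4)·0.8055) / (11) = 1.0240
  x_3 = (10 - (-4)·0.5104 - (4)·1.0240) / (10) = 0.7946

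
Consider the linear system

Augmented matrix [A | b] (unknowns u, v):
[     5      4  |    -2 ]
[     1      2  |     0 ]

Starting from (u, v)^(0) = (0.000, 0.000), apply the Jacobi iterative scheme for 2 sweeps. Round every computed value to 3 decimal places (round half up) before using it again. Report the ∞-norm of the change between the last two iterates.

Iteration 1:
  u = (-2 - (4)·0.000) / (5) = -0.400
  v = (0 - (1)·0.000) / (2) = 0.000
Iteration 2:
  u = (-2 - (4)·0.000) / (5) = -0.400
  v = (0 - (1)·-0.400) / (2) = 0.200
Change: (0.000, 0.200) → max |·| = 0.200

0.200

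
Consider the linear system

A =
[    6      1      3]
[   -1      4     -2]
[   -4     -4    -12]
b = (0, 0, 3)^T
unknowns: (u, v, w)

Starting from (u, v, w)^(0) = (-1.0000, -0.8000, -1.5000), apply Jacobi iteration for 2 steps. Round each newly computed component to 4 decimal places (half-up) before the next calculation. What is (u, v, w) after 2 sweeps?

(-0.0083, 0.3958, -0.2111)

Iteration 1:
  u = (0 - (1)·-0.8000 - (3)·-1.5000) / (6) = 0.8833
  v = (0 - (-1)·-1.0000 - (-2)·-1.5000) / (4) = -1.0000
  w = (3 - (-4)·-1.0000 - (-4)·-0.8000) / (-12) = 0.3500
Iteration 2:
  u = (0 - (1)·-1.0000 - (3)·0.3500) / (6) = -0.0083
  v = (0 - (-1)·0.8833 - (-2)·0.3500) / (4) = 0.3958
  w = (3 - (-4)·0.8833 - (-4)·-1.0000) / (-12) = -0.2111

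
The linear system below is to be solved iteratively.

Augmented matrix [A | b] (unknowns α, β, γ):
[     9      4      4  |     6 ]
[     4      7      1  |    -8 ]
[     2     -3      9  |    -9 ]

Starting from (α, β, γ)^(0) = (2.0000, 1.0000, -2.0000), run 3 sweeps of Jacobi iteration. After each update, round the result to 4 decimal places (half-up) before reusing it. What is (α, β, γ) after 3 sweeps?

Iteration 1:
  α = (6 - (4)·1.0000 - (4)·-2.0000) / (9) = 1.1111
  β = (-8 - (4)·2.0000 - (1)·-2.0000) / (7) = -2.0000
  γ = (-9 - (2)·2.0000 - (-3)·1.0000) / (9) = -1.1111
Iteration 2:
  α = (6 - (4)·-2.0000 - (4)·-1.1111) / (9) = 2.0494
  β = (-8 - (4)·1.1111 - (1)·-1.1111) / (7) = -1.6190
  γ = (-9 - (2)·1.1111 - (-3)·-2.0000) / (9) = -1.9136
Iteration 3:
  α = (6 - (4)·-1.6190 - (4)·-1.9136) / (9) = 2.2367
  β = (-8 - (4)·2.0494 - (1)·-1.9136) / (7) = -2.0406
  γ = (-9 - (2)·2.0494 - (-3)·-1.6190) / (9) = -1.9951

(2.2367, -2.0406, -1.9951)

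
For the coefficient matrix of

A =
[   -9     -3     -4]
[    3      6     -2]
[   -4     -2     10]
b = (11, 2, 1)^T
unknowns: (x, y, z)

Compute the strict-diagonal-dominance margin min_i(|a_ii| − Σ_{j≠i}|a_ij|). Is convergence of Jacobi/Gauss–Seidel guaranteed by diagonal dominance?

1

row 1: |-9| − (3+4) = 2
row 2: |6| − (3+2) = 1
row 3: |10| − (4+2) = 4
minimum over rows = 1 → strictly diagonally dominant (convergence guaranteed)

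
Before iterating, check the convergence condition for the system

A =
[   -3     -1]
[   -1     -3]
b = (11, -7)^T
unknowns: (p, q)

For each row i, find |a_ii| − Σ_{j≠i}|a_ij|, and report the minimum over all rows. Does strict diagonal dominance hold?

row 1: |-3| − (1) = 2
row 2: |-3| − (1) = 2
minimum over rows = 2 → strictly diagonally dominant (convergence guaranteed)

2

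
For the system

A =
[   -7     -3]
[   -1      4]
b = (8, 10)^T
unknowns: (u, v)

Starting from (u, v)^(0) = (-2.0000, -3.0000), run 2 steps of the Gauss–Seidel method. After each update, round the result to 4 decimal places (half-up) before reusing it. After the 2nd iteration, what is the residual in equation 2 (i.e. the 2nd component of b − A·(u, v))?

0.0000

Iteration 1:
  u = (8 - (-3)·-3.0000) / (-7) = 0.1429
  v = (10 - (-1)·0.1429) / (4) = 2.5357
Iteration 2:
  u = (8 - (-3)·2.5357) / (-7) = -2.2296
  v = (10 - (-1)·-2.2296) / (4) = 1.9426
Residual b − A·x = (-1.7794, 0.0000)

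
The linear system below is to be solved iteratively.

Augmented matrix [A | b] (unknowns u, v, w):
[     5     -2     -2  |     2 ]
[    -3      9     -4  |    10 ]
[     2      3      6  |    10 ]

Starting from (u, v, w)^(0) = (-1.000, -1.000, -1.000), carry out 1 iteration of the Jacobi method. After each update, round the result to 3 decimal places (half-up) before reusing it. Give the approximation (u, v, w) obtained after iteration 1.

Iteration 1:
  u = (2 - (-2)·-1.000 - (-2)·-1.000) / (5) = -0.400
  v = (10 - (-3)·-1.000 - (-4)·-1.000) / (9) = 0.333
  w = (10 - (2)·-1.000 - (3)·-1.000) / (6) = 2.500

(-0.400, 0.333, 2.500)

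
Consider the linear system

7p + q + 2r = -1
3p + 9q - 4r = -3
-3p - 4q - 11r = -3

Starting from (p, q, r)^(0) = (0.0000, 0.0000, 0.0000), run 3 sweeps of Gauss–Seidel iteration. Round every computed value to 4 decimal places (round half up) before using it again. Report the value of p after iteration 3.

-0.2351

Iteration 1:
  p = (-1 - (1)·0.0000 - (2)·0.0000) / (7) = -0.1429
  q = (-3 - (3)·-0.1429 - (-4)·0.0000) / (9) = -0.2857
  r = (-3 - (-3)·-0.1429 - (-4)·-0.2857) / (-11) = 0.4156
Iteration 2:
  p = (-1 - (1)·-0.2857 - (2)·0.4156) / (7) = -0.2208
  q = (-3 - (3)·-0.2208 - (-4)·0.4156) / (9) = -0.0750
  r = (-3 - (-3)·-0.2208 - (-4)·-0.0750) / (-11) = 0.3602
Iteration 3:
  p = (-1 - (1)·-0.0750 - (2)·0.3602) / (7) = -0.2351
  q = (-3 - (3)·-0.2351 - (-4)·0.3602) / (9) = -0.0949
  r = (-3 - (-3)·-0.2351 - (-4)·-0.0949) / (-11) = 0.3714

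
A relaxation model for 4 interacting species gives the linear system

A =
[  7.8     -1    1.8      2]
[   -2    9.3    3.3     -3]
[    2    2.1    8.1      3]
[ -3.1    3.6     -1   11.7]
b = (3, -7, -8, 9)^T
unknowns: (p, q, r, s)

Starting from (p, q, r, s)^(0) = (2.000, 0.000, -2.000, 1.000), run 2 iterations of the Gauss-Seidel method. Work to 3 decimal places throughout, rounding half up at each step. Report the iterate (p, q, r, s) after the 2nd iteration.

(0.638, 0.169, -1.435, 0.764)

Iteration 1:
  p = (3 - (-1)·0.000 - (1.8)·-2.000 - (2)·1.000) / (7.8) = 0.590
  q = (-7 - (-2)·0.590 - (3.3)·-2.000 - (-3)·1.000) / (9.3) = 0.406
  r = (-8 - (2)·0.590 - (2.1)·0.406 - (3)·1.000) / (8.1) = -1.609
  s = (9 - (-3.1)·0.590 - (3.6)·0.406 - (-1)·-1.609) / (11.7) = 0.663
Iteration 2:
  p = (3 - (-1)·0.406 - (1.8)·-1.609 - (2)·0.663) / (7.8) = 0.638
  q = (-7 - (-2)·0.638 - (3.3)·-1.609 - (-3)·0.663) / (9.3) = 0.169
  r = (-8 - (2)·0.638 - (2.1)·0.169 - (3)·0.663) / (8.1) = -1.435
  s = (9 - (-3.1)·0.638 - (3.6)·0.169 - (-1)·-1.435) / (11.7) = 0.764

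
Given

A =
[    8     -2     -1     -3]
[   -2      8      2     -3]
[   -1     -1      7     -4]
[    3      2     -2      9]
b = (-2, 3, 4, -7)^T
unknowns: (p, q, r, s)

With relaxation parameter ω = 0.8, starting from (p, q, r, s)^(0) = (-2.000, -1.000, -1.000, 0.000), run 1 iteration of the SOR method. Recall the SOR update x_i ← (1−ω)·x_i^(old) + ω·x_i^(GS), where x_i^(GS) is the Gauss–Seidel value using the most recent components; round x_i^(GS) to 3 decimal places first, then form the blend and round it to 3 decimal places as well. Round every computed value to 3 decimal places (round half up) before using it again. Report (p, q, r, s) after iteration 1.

(-0.900, 0.120, 0.168, -0.374)

Iteration 1:
  p: GS value = (-2 - (-2)·-1.000 - (-1)·-1.000 - (-3)·0.000) / (8) = -0.625;  p ← (1−ω)·-2.000 + ω·-0.625 = -0.900
  q: GS value = (3 - (-2)·-0.900 - (2)·-1.000 - (-3)·0.000) / (8) = 0.400;  q ← (1−ω)·-1.000 + ω·0.400 = 0.120
  r: GS value = (4 - (-1)·-0.900 - (-1)·0.120 - (-4)·0.000) / (7) = 0.460;  r ← (1−ω)·-1.000 + ω·0.460 = 0.168
  s: GS value = (-7 - (3)·-0.900 - (2)·0.120 - (-2)·0.168) / (9) = -0.467;  s ← (1−ω)·0.000 + ω·-0.467 = -0.374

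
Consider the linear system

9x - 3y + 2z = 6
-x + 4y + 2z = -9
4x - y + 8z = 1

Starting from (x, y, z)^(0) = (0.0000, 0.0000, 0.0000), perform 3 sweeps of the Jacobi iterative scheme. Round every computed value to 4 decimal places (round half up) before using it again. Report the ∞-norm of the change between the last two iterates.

Iteration 1:
  x = (6 - (-3)·0.0000 - (2)·0.0000) / (9) = 0.6667
  y = (-9 - (-1)·0.0000 - (2)·0.0000) / (4) = -2.2500
  z = (1 - (4)·0.0000 - (-1)·0.0000) / (8) = 0.1250
Iteration 2:
  x = (6 - (-3)·-2.2500 - (2)·0.1250) / (9) = -0.1111
  y = (-9 - (-1)·0.6667 - (2)·0.1250) / (4) = -2.1458
  z = (1 - (4)·0.6667 - (-1)·-2.2500) / (8) = -0.4896
Iteration 3:
  x = (6 - (-3)·-2.1458 - (2)·-0.4896) / (9) = 0.0602
  y = (-9 - (-1)·-0.1111 - (2)·-0.4896) / (4) = -2.0330
  z = (1 - (4)·-0.1111 - (-1)·-2.1458) / (8) = -0.0877
Change: (0.1713, 0.1128, 0.4019) → max |·| = 0.4019

0.4019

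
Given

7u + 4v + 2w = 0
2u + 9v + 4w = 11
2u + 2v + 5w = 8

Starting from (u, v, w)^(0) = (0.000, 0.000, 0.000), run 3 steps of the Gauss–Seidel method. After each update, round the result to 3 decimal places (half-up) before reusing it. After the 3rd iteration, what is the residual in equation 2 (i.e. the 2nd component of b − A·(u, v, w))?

-0.354

Iteration 1:
  u = (0 - (4)·0.000 - (2)·0.000) / (7) = 0.000
  v = (11 - (2)·0.000 - (4)·0.000) / (9) = 1.222
  w = (8 - (2)·0.000 - (2)·1.222) / (5) = 1.111
Iteration 2:
  u = (0 - (4)·1.222 - (2)·1.111) / (7) = -1.016
  v = (11 - (2)·-1.016 - (4)·1.111) / (9) = 0.954
  w = (8 - (2)·-1.016 - (2)·0.954) / (5) = 1.625
Iteration 3:
  u = (0 - (4)·0.954 - (2)·1.625) / (7) = -1.009
  v = (11 - (2)·-1.009 - (4)·1.625) / (9) = 0.724
  w = (8 - (2)·-1.009 - (2)·0.724) / (5) = 1.714
Residual b − A·x = (0.739, -0.354, 0.000)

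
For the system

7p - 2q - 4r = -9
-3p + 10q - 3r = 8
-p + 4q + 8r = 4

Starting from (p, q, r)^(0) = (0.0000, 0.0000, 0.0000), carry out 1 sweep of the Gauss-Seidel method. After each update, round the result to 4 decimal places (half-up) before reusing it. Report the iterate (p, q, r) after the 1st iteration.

Iteration 1:
  p = (-9 - (-2)·0.0000 - (-4)·0.0000) / (7) = -1.2857
  q = (8 - (-3)·-1.2857 - (-3)·0.0000) / (10) = 0.4143
  r = (4 - (-1)·-1.2857 - (4)·0.4143) / (8) = 0.1321

(-1.2857, 0.4143, 0.1321)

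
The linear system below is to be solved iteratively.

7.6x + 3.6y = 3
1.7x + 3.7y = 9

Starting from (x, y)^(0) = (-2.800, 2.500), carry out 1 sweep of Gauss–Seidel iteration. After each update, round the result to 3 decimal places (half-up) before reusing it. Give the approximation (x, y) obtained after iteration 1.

Iteration 1:
  x = (3 - (3.6)·2.500) / (7.6) = -0.789
  y = (9 - (1.7)·-0.789) / (3.7) = 2.795

(-0.789, 2.795)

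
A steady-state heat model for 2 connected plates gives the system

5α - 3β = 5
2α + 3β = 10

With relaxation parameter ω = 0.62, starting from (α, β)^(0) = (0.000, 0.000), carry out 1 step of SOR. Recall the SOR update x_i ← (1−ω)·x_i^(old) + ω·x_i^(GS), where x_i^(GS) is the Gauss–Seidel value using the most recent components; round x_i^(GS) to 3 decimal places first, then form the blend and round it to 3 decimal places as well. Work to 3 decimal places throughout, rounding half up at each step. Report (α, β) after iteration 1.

(0.620, 1.810)

Iteration 1:
  α: GS value = (5 - (-3)·0.000) / (5) = 1.000;  α ← (1−ω)·0.000 + ω·1.000 = 0.620
  β: GS value = (10 - (2)·0.620) / (3) = 2.920;  β ← (1−ω)·0.000 + ω·2.920 = 1.810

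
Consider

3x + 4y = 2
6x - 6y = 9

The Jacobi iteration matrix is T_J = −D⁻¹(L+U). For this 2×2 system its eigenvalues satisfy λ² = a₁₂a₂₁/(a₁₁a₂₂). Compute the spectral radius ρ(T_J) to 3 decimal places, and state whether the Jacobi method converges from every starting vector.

1.155

a₁₂a₂₁/(a₁₁a₂₂) = (4)·(6) / ((3)·(-6)) = -1.333333
ρ = √|-1.333333| = √1.333333 = 1.155
ρ > 1, so Jacobi diverges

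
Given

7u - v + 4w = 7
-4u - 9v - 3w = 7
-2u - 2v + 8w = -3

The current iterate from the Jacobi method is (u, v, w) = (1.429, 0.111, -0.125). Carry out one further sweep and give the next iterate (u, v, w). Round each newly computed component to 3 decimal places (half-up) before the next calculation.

(1.087, -1.371, 0.010)

One sweep:
  u = (7 - (-1)·0.111 - (4)·-0.125) / (7) = 1.087
  v = (7 - (-4)·1.429 - (-3)·-0.125) / (-9) = -1.371
  w = (-3 - (-2)·1.429 - (-2)·0.111) / (8) = 0.010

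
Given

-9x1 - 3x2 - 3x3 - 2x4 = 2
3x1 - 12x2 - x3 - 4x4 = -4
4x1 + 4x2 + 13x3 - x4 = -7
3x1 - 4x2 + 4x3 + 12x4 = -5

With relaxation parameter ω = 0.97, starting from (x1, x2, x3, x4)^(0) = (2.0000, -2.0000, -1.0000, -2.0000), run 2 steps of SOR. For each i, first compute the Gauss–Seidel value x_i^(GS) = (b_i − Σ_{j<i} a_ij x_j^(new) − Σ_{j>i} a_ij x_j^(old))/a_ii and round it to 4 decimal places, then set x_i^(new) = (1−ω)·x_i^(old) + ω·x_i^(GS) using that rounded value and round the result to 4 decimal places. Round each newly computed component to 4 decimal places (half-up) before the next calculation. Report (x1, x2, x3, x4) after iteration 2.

(-0.1511, 0.4035, -0.6322, -0.0290)

Iteration 1:
  x1: GS value = (2 - (-3)·-2.0000 - (-3)·-1.0000 - (-2)·-2.0000) / (-9) = 1.2222;  x1 ← (1−ω)·2.0000 + ω·1.2222 = 1.2455
  x2: GS value = (-4 - (3)·1.2455 - (-1)·-1.0000 - (-4)·-2.0000) / (-12) = 1.3947;  x2 ← (1−ω)·-2.0000 + ω·1.3947 = 1.2929
  x3: GS value = (-7 - (4)·1.2455 - (4)·1.2929 - (-1)·-2.0000) / (13) = -1.4734;  x3 ← (1−ω)·-1.0000 + ω·-1.4734 = -1.4592
  x4: GS value = (-5 - (3)·1.2455 - (-4)·1.2929 - (4)·-1.4592) / (12) = 0.1893;  x4 ← (1−ω)·-2.0000 + ω·0.1893 = 0.1236
Iteration 2:
  x1: GS value = (2 - (-3)·1.2929 - (-3)·-1.4592 - (-2)·0.1236) / (-9) = -0.1943;  x1 ← (1−ω)·1.2455 + ω·-0.1943 = -0.1511
  x2: GS value = (-4 - (3)·-0.1511 - (-1)·-1.4592 - (-4)·0.1236) / (-12) = 0.3760;  x2 ← (1−ω)·1.2929 + ω·0.3760 = 0.4035
  x3: GS value = (-7 - (4)·-0.1511 - (4)·0.4035 - (-1)·0.1236) / (13) = -0.6066;  x3 ← (1−ω)·-1.4592 + ω·-0.6066 = -0.6322
  x4: GS value = (-5 - (3)·-0.1511 - (-4)·0.4035 - (4)·-0.6322) / (12) = -0.0337;  x4 ← (1−ω)·0.1236 + ω·-0.0337 = -0.0290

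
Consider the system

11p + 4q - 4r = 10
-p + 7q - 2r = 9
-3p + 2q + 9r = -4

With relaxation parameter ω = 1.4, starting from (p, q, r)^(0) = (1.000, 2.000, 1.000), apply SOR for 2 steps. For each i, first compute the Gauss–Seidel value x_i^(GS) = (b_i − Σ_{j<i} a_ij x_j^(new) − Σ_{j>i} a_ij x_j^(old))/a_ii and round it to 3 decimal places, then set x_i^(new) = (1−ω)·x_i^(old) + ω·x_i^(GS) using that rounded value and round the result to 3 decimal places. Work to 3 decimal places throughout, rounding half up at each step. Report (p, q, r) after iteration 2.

Iteration 1:
  p: GS value = (10 - (4)·2.000 - (-4)·1.000) / (11) = 0.545;  p ← (1−ω)·1.000 + ω·0.545 = 0.363
  q: GS value = (9 - (-1)·0.363 - (-2)·1.000) / (7) = 1.623;  q ← (1−ω)·2.000 + ω·1.623 = 1.472
  r: GS value = (-4 - (-3)·0.363 - (2)·1.472) / (9) = -0.651;  r ← (1−ω)·1.000 + ω·-0.651 = -1.311
Iteration 2:
  p: GS value = (10 - (4)·1.472 - (-4)·-1.311) / (11) = -0.103;  p ← (1−ω)·0.363 + ω·-0.103 = -0.289
  q: GS value = (9 - (-1)·-0.289 - (-2)·-1.311) / (7) = 0.870;  q ← (1−ω)·1.472 + ω·0.870 = 0.629
  r: GS value = (-4 - (-3)·-0.289 - (2)·0.629) / (9) = -0.681;  r ← (1−ω)·-1.311 + ω·-0.681 = -0.429

(-0.289, 0.629, -0.429)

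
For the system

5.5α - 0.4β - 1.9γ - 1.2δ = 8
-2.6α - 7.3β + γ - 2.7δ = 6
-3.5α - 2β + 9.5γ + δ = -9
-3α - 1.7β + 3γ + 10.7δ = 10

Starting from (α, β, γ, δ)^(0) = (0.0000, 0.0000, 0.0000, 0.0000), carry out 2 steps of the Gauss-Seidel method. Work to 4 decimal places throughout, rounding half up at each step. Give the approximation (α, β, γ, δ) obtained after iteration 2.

Iteration 1:
  α = (8 - (-0.4)·0.0000 - (-1.9)·0.0000 - (-1.2)·0.0000) / (5.5) = 1.4545
  β = (6 - (-2.6)·1.4545 - (1)·0.0000 - (-2.7)·0.0000) / (-7.3) = -1.3400
  γ = (-9 - (-3.5)·1.4545 - (-2)·-1.3400 - (1)·0.0000) / (9.5) = -0.6936
  δ = (10 - (-3)·1.4545 - (-1.7)·-1.3400 - (3)·-0.6936) / (10.7) = 1.3240
Iteration 2:
  α = (8 - (-0.4)·-1.3400 - (-1.9)·-0.6936 - (-1.2)·1.3240) / (5.5) = 1.4064
  β = (6 - (-2.6)·1.4064 - (1)·-0.6936 - (-2.7)·1.3240) / (-7.3) = -1.9075
  γ = (-9 - (-3.5)·1.4064 - (-2)·-1.9075 - (1)·1.3240) / (9.5) = -0.9702
  δ = (10 - (-3)·1.4064 - (-1.7)·-1.9075 - (3)·-0.9702) / (10.7) = 1.2979

(1.4064, -1.9075, -0.9702, 1.2979)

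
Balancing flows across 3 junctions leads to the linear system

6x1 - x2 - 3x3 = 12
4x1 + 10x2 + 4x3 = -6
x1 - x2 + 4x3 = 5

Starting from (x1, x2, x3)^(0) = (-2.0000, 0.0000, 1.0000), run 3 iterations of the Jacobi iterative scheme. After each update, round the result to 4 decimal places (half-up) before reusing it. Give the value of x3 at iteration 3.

-0.0354

Iteration 1:
  x1 = (12 - (-1)·0.0000 - (-3)·1.0000) / (6) = 2.5000
  x2 = (-6 - (4)·-2.0000 - (4)·1.0000) / (10) = -0.2000
  x3 = (5 - (1)·-2.0000 - (-1)·0.0000) / (4) = 1.7500
Iteration 2:
  x1 = (12 - (-1)·-0.2000 - (-3)·1.7500) / (6) = 2.8417
  x2 = (-6 - (4)·2.5000 - (4)·1.7500) / (10) = -2.3000
  x3 = (5 - (1)·2.5000 - (-1)·-0.2000) / (4) = 0.5750
Iteration 3:
  x1 = (12 - (-1)·-2.3000 - (-3)·0.5750) / (6) = 1.9042
  x2 = (-6 - (4)·2.8417 - (4)·0.5750) / (10) = -1.9667
  x3 = (5 - (1)·2.8417 - (-1)·-2.3000) / (4) = -0.0354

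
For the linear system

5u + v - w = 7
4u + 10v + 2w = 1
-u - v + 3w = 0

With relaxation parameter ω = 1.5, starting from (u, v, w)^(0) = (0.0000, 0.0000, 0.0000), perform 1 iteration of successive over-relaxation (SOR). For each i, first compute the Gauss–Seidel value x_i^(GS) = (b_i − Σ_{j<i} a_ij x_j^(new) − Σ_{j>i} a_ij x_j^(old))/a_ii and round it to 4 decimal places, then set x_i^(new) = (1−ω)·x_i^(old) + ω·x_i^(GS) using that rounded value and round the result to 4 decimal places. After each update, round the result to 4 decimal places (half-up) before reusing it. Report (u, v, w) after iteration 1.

(2.1000, -1.1100, 0.4950)

Iteration 1:
  u: GS value = (7 - (1)·0.0000 - (-1)·0.0000) / (5) = 1.4000;  u ← (1−ω)·0.0000 + ω·1.4000 = 2.1000
  v: GS value = (1 - (4)·2.1000 - (2)·0.0000) / (10) = -0.7400;  v ← (1−ω)·0.0000 + ω·-0.7400 = -1.1100
  w: GS value = (0 - (-1)·2.1000 - (-1)·-1.1100) / (3) = 0.3300;  w ← (1−ω)·0.0000 + ω·0.3300 = 0.4950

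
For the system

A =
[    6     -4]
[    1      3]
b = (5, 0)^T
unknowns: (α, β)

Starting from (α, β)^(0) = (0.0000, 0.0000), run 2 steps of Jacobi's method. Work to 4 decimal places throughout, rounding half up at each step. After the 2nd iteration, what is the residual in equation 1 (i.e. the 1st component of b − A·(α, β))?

Iteration 1:
  α = (5 - (-4)·0.0000) / (6) = 0.8333
  β = (0 - (1)·0.0000) / (3) = 0.0000
Iteration 2:
  α = (5 - (-4)·0.0000) / (6) = 0.8333
  β = (0 - (1)·0.8333) / (3) = -0.2778
Residual b − A·x = (-1.1110, 0.0001)

-1.1110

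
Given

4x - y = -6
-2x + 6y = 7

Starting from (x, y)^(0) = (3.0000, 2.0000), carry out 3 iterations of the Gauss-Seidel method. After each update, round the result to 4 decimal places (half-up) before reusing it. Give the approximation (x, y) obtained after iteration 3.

Iteration 1:
  x = (-6 - (-1)·2.0000) / (4) = -1.0000
  y = (7 - (-2)·-1.0000) / (6) = 0.8333
Iteration 2:
  x = (-6 - (-1)·0.8333) / (4) = -1.2917
  y = (7 - (-2)·-1.2917) / (6) = 0.7361
Iteration 3:
  x = (-6 - (-1)·0.7361) / (4) = -1.3160
  y = (7 - (-2)·-1.3160) / (6) = 0.7280

(-1.3160, 0.7280)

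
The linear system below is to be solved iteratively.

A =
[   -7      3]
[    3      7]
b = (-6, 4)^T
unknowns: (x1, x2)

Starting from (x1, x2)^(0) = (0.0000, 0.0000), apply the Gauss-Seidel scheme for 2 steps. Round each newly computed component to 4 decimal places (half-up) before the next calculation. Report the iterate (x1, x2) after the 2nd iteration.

(0.9446, 0.1666)

Iteration 1:
  x1 = (-6 - (3)·0.0000) / (-7) = 0.8571
  x2 = (4 - (3)·0.8571) / (7) = 0.2041
Iteration 2:
  x1 = (-6 - (3)·0.2041) / (-7) = 0.9446
  x2 = (4 - (3)·0.9446) / (7) = 0.1666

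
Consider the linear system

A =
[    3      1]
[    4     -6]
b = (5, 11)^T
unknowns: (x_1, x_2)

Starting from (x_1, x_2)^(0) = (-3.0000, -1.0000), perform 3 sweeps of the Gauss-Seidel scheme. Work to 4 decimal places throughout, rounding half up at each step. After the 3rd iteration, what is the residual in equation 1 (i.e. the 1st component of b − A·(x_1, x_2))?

Iteration 1:
  x_1 = (5 - (1)·-1.0000) / (3) = 2.0000
  x_2 = (11 - (4)·2.0000) / (-6) = -0.5000
Iteration 2:
  x_1 = (5 - (1)·-0.5000) / (3) = 1.8333
  x_2 = (11 - (4)·1.8333) / (-6) = -0.6111
Iteration 3:
  x_1 = (5 - (1)·-0.6111) / (3) = 1.8704
  x_2 = (11 - (4)·1.8704) / (-6) = -0.5864
Residual b − A·x = (-0.0248, 0.0000)

-0.0248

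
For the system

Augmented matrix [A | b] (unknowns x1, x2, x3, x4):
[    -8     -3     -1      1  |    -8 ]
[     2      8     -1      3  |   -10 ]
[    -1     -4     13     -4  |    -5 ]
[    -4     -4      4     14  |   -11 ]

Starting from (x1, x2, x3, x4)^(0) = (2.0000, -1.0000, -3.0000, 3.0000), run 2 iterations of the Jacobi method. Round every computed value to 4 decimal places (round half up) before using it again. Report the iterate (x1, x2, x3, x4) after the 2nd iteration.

(2.2153, -1.8671, -1.1113, -1.2170)

Iteration 1:
  x1 = (-8 - (-3)·-1.0000 - (-1)·-3.0000 - (1)·3.0000) / (-8) = 2.1250
  x2 = (-10 - (2)·2.0000 - (-1)·-3.0000 - (3)·3.0000) / (8) = -3.2500
  x3 = (-5 - (-1)·2.0000 - (-4)·-1.0000 - (-4)·3.0000) / (13) = 0.3846
  x4 = (-11 - (-4)·2.0000 - (-4)·-1.0000 - (4)·-3.0000) / (14) = 0.3571
Iteration 2:
  x1 = (-8 - (-3)·-3.2500 - (-1)·0.3846 - (1)·0.3571) / (-8) = 2.2153
  x2 = (-10 - (2)·2.1250 - (-1)·0.3846 - (3)·0.3571) / (8) = -1.8671
  x3 = (-5 - (-1)·2.1250 - (-4)·-3.2500 - (-4)·0.3571) / (13) = -1.1113
  x4 = (-11 - (-4)·2.1250 - (-4)·-3.2500 - (4)·0.3846) / (14) = -1.2170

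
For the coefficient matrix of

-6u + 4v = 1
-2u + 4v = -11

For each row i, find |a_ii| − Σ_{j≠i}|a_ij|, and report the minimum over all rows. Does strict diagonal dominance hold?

row 1: |-6| − (4) = 2
row 2: |4| − (2) = 2
minimum over rows = 2 → strictly diagonally dominant (convergence guaranteed)

2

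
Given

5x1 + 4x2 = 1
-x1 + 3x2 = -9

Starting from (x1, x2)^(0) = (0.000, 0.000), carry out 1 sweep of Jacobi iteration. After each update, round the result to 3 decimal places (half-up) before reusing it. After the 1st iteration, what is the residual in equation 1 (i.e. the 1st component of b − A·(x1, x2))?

12.000

Iteration 1:
  x1 = (1 - (4)·0.000) / (5) = 0.200
  x2 = (-9 - (-1)·0.000) / (3) = -3.000
Residual b − A·x = (12.000, 0.200)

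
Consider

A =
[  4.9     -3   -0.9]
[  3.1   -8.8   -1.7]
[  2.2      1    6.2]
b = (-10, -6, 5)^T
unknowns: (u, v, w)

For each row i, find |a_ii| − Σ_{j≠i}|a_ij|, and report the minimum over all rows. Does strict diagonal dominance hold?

row 1: |4.9| − (3+0.9) = 1
row 2: |-8.8| − (3.1+1.7) = 4
row 3: |6.2| − (2.2+1) = 3
minimum over rows = 1 → strictly diagonally dominant (convergence guaranteed)

1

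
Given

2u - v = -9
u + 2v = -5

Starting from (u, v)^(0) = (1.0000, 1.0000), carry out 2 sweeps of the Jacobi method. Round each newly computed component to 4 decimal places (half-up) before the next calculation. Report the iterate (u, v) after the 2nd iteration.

Iteration 1:
  u = (-9 - (-1)·1.0000) / (2) = -4.0000
  v = (-5 - (1)·1.0000) / (2) = -3.0000
Iteration 2:
  u = (-9 - (-1)·-3.0000) / (2) = -6.0000
  v = (-5 - (1)·-4.0000) / (2) = -0.5000

(-6.0000, -0.5000)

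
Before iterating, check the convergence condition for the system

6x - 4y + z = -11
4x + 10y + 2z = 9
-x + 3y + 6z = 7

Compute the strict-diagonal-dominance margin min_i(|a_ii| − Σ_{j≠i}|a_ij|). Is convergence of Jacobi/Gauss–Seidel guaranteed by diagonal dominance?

row 1: |6| − (4+1) = 1
row 2: |10| − (4+2) = 4
row 3: |6| − (1+3) = 2
minimum over rows = 1 → strictly diagonally dominant (convergence guaranteed)

1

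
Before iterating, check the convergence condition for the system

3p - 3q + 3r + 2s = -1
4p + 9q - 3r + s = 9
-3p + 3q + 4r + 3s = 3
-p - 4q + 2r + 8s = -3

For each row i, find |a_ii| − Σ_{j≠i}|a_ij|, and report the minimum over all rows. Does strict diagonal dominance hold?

row 1: |3| − (3+3+2) = -5
row 2: |9| − (4+3+1) = 1
row 3: |4| − (3+3+3) = -5
row 4: |8| − (1+4+2) = 1
minimum over rows = -5 → not strictly diagonally dominant

-5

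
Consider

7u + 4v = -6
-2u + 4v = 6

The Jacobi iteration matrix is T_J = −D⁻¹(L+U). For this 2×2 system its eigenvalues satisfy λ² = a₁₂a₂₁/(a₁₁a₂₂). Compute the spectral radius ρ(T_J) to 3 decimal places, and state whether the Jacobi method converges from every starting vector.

a₁₂a₂₁/(a₁₁a₂₂) = (4)·(-2) / ((7)·(4)) = -0.285714
ρ = √|-0.285714| = √0.285714 = 0.535
ρ < 1, so Jacobi converges

0.535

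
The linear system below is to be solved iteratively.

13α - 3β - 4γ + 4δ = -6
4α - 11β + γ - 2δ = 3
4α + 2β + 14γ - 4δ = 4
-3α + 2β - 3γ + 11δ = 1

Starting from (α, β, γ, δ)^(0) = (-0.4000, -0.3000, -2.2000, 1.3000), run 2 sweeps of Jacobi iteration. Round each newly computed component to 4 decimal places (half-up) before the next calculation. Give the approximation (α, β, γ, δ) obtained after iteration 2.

Iteration 1:
  α = (-6 - (-3)·-0.3000 - (-4)·-2.2000 - (4)·1.3000) / (13) = -1.6077
  β = (3 - (4)·-0.4000 - (1)·-2.2000 - (-2)·1.3000) / (-11) = -0.8545
  γ = (4 - (4)·-0.4000 - (2)·-0.3000 - (-4)·1.3000) / (14) = 0.8143
  δ = (1 - (-3)·-0.4000 - (2)·-0.3000 - (-3)·-2.2000) / (11) = -0.5636
Iteration 2:
  α = (-6 - (-3)·-0.8545 - (-4)·0.8143 - (4)·-0.5636) / (13) = -0.2348
  β = (3 - (4)·-1.6077 - (1)·0.8143 - (-2)·-0.5636) / (-11) = -0.6808
  γ = (4 - (4)·-1.6077 - (2)·-0.8545 - (-4)·-0.5636) / (14) = 0.7061
  δ = (1 - (-3)·-1.6077 - (2)·-0.8545 - (-3)·0.8143) / (11) = 0.0299

(-0.2348, -0.6808, 0.7061, 0.0299)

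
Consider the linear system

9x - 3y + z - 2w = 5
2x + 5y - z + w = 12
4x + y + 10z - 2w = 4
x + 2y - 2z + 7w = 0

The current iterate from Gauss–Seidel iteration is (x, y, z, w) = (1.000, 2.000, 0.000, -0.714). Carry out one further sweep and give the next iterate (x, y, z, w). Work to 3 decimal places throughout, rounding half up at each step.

(1.064, 2.117, -0.380, -0.865)

One sweep:
  x = (5 - (-3)·2.000 - (1)·0.000 - (-2)·-0.714) / (9) = 1.064
  y = (12 - (2)·1.064 - (-1)·0.000 - (1)·-0.714) / (5) = 2.117
  z = (4 - (4)·1.064 - (1)·2.117 - (-2)·-0.714) / (10) = -0.380
  w = (0 - (1)·1.064 - (2)·2.117 - (-2)·-0.380) / (7) = -0.865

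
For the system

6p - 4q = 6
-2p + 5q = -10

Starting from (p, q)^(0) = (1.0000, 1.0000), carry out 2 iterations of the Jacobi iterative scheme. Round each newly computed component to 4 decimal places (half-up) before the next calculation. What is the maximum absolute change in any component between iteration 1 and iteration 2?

Iteration 1:
  p = (6 - (-4)·1.0000) / (6) = 1.6667
  q = (-10 - (-2)·1.0000) / (5) = -1.6000
Iteration 2:
  p = (6 - (-4)·-1.6000) / (6) = -0.0667
  q = (-10 - (-2)·1.6667) / (5) = -1.3333
Change: (-1.7334, 0.2667) → max |·| = 1.7334

1.7334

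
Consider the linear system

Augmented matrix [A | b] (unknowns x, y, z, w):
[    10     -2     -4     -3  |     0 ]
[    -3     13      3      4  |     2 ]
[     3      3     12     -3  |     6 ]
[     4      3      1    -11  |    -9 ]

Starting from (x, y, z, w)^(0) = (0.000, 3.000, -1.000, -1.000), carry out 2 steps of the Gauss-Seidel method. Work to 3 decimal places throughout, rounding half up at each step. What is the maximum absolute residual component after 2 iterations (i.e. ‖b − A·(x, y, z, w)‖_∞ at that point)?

Iteration 1:
  x = (0 - (-2)·3.000 - (-4)·-1.000 - (-3)·-1.000) / (10) = -0.100
  y = (2 - (-3)·-0.100 - (3)·-1.000 - (4)·-1.000) / (13) = 0.669
  z = (6 - (3)·-0.100 - (3)·0.669 - (-3)·-1.000) / (12) = 0.108
  w = (-9 - (4)·-0.100 - (3)·0.669 - (1)·0.108) / (-11) = 0.974
Iteration 2:
  x = (0 - (-2)·0.669 - (-4)·0.108 - (-3)·0.974) / (10) = 0.469
  y = (2 - (-3)·0.469 - (3)·0.108 - (4)·0.974) / (13) = -0.063
  z = (6 - (3)·0.469 - (3)·-0.063 - (-3)·0.974) / (12) = 0.642
  w = (-9 - (4)·0.469 - (3)·-0.063 - (1)·0.642) / (-11) = 1.030
Residual b − A·x = (0.842, -1.820, 0.168, 0.001); ∞-norm = 1.820

1.820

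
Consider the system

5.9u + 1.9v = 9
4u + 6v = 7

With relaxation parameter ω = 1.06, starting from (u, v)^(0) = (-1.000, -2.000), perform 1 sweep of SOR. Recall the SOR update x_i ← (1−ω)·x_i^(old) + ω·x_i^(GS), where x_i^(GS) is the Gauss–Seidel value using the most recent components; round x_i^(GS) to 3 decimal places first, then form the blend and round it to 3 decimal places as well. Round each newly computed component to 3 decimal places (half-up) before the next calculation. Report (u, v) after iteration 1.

(2.359, -0.310)

Iteration 1:
  u: GS value = (9 - (1.9)·-2.000) / (5.9) = 2.169;  u ← (1−ω)·-1.000 + ω·2.169 = 2.359
  v: GS value = (7 - (4)·2.359) / (6) = -0.406;  v ← (1−ω)·-2.000 + ω·-0.406 = -0.310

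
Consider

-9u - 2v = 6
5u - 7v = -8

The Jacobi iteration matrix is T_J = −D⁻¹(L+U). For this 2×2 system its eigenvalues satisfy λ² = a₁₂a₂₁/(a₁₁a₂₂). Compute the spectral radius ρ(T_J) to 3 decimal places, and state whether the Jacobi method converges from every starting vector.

0.398

a₁₂a₂₁/(a₁₁a₂₂) = (-2)·(5) / ((-9)·(-7)) = -0.158730
ρ = √|-0.158730| = √0.158730 = 0.398
ρ < 1, so Jacobi converges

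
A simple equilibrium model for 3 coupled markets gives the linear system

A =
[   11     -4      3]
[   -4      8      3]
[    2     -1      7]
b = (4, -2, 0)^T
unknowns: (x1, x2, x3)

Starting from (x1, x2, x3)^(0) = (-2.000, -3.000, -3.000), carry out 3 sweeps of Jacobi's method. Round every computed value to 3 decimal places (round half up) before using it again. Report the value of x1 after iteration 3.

0.282

Iteration 1:
  x1 = (4 - (-4)·-3.000 - (3)·-3.000) / (11) = 0.091
  x2 = (-2 - (-4)·-2.000 - (3)·-3.000) / (8) = -0.125
  x3 = (0 - (2)·-2.000 - (-1)·-3.000) / (7) = 0.143
Iteration 2:
  x1 = (4 - (-4)·-0.125 - (3)·0.143) / (11) = 0.279
  x2 = (-2 - (-4)·0.091 - (3)·0.143) / (8) = -0.258
  x3 = (0 - (2)·0.091 - (-1)·-0.125) / (7) = -0.044
Iteration 3:
  x1 = (4 - (-4)·-0.258 - (3)·-0.044) / (11) = 0.282
  x2 = (-2 - (-4)·0.279 - (3)·-0.044) / (8) = -0.094
  x3 = (0 - (2)·0.279 - (-1)·-0.258) / (7) = -0.117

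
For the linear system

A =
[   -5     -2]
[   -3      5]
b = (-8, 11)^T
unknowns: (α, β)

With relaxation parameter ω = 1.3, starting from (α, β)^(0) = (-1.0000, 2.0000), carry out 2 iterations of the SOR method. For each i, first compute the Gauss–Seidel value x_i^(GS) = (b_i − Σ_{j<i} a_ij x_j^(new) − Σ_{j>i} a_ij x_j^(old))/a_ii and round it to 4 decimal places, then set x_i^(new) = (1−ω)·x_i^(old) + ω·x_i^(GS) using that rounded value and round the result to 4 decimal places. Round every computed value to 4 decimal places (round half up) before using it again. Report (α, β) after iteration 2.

(-0.0407, 1.8367)

Iteration 1:
  α: GS value = (-8 - (-2)·2.0000) / (-5) = 0.8000;  α ← (1−ω)·-1.0000 + ω·0.8000 = 1.3400
  β: GS value = (11 - (-3)·1.3400) / (5) = 3.0040;  β ← (1−ω)·2.0000 + ω·3.0040 = 3.3052
Iteration 2:
  α: GS value = (-8 - (-2)·3.3052) / (-5) = 0.2779;  α ← (1−ω)·1.3400 + ω·0.2779 = -0.0407
  β: GS value = (11 - (-3)·-0.0407) / (5) = 2.1756;  β ← (1−ω)·3.3052 + ω·2.1756 = 1.8367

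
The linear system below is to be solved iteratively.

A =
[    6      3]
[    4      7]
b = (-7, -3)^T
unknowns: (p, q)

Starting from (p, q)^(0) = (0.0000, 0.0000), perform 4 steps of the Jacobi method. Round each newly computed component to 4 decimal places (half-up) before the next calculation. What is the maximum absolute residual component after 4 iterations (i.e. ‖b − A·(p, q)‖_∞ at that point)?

Iteration 1:
  p = (-7 - (3)·0.0000) / (6) = -1.1667
  q = (-3 - (4)·0.0000) / (7) = -0.4286
Iteration 2:
  p = (-7 - (3)·-0.4286) / (6) = -0.9524
  q = (-3 - (4)·-1.1667) / (7) = 0.2381
Iteration 3:
  p = (-7 - (3)·0.2381) / (6) = -1.2857
  q = (-3 - (4)·-0.9524) / (7) = 0.1157
Iteration 4:
  p = (-7 - (3)·0.1157) / (6) = -1.2245
  q = (-3 - (4)·-1.2857) / (7) = 0.3061
Residual b − A·x = (-0.5713, -0.2447); ∞-norm = 0.5713

0.5713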